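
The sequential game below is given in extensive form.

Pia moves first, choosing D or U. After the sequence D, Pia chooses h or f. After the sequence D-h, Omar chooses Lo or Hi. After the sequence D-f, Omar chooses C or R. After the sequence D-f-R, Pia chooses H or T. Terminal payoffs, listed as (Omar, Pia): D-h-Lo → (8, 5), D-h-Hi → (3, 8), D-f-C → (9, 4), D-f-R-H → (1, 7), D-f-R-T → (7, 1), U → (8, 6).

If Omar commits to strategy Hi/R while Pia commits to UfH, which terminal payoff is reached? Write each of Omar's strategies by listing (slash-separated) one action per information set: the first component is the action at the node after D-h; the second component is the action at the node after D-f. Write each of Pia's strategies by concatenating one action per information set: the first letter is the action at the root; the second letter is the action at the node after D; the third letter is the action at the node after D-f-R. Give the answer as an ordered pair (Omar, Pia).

(8, 6)

Trace the play path from the root:
  Pia plays U
→ terminal payoff (8, 6).
(Omar's choice at the node after D-h is never reached on this path, so it doesn't affect the outcome.)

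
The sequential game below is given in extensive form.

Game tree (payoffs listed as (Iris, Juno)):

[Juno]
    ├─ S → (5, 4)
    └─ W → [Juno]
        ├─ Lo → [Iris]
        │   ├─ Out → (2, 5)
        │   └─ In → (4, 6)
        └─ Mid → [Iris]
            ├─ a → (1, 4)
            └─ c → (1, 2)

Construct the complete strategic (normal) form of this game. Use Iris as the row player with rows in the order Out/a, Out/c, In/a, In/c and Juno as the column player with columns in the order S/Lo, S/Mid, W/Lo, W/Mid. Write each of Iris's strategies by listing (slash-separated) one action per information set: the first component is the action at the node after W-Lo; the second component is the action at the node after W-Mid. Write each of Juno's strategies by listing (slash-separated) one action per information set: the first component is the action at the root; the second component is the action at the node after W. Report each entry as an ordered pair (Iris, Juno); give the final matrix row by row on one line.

Out/a: (5,4) (5,4) (2,5) (1,4) | Out/c: (5,4) (5,4) (2,5) (1,2) | In/a: (5,4) (5,4) (4,6) (1,4) | In/c: (5,4) (5,4) (4,6) (1,2)

Row Out/a: S/Lo→(5,4), S/Mid→(5,4), W/Lo→(2,5), W/Mid→(1,4)
Row Out/c: S/Lo→(5,4), S/Mid→(5,4), W/Lo→(2,5), W/Mid→(1,2)
Row In/a: S/Lo→(5,4), S/Mid→(5,4), W/Lo→(4,6), W/Mid→(1,4)
Row In/c: S/Lo→(5,4), S/Mid→(5,4), W/Lo→(4,6), W/Mid→(1,2)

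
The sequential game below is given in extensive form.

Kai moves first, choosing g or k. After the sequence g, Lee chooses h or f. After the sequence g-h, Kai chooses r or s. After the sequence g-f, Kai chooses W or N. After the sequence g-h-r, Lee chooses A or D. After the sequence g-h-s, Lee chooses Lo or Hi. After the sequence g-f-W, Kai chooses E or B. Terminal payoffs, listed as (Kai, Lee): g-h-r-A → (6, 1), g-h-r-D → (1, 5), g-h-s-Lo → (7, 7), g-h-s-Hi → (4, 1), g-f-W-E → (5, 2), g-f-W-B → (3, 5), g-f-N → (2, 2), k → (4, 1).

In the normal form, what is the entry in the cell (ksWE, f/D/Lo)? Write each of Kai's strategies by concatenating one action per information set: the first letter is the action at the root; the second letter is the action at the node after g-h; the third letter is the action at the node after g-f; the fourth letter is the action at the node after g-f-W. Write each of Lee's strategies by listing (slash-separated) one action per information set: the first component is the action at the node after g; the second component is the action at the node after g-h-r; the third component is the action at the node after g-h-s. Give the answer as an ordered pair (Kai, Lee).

Trace the play path from the root:
  Kai plays k
→ terminal payoff (4, 1).
(Kai's choice at the node after g-h is never reached on this path, so it doesn't affect the outcome.)

(4, 1)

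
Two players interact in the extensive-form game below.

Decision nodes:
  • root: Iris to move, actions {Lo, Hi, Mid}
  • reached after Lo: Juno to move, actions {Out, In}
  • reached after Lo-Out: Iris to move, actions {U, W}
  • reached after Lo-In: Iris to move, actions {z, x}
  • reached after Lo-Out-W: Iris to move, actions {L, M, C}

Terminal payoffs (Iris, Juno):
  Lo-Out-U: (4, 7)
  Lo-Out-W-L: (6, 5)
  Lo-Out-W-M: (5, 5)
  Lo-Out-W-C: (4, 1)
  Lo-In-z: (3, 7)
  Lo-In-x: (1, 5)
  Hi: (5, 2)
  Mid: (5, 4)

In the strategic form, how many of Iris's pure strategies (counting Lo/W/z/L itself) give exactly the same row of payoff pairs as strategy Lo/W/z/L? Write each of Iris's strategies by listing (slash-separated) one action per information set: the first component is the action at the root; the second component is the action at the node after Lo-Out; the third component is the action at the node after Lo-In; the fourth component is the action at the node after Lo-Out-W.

Row for Lo/W/z/L (columns Out, In): (6,5) (3,7).
Every one of Iris's information sets is on the play path for some reply by Juno when Iris follows Lo/W/z/L.
Changing the action at any of them therefore changes at least one column, so only Lo/W/z/L itself gives this row.

1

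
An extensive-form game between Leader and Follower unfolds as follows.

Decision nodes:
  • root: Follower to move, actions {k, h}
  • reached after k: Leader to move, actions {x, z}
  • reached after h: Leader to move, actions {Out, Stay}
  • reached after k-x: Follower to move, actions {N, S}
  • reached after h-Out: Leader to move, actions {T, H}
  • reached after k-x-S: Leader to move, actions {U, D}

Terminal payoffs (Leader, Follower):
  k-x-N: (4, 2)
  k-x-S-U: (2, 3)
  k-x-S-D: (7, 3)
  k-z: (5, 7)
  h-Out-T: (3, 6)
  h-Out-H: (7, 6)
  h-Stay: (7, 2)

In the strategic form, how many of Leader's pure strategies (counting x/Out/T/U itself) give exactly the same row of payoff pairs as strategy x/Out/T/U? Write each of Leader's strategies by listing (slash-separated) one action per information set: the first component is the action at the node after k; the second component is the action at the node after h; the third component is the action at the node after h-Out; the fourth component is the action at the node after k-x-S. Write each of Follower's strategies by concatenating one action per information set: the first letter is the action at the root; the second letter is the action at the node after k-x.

Row for x/Out/T/U (columns kN, kS, hN, hS): (4,2) (2,3) (3,6) (3,6).
Every one of Leader's information sets is on the play path for some reply by Follower when Leader follows x/Out/T/U.
Changing the action at any of them therefore changes at least one column, so only x/Out/T/U itself gives this row.

1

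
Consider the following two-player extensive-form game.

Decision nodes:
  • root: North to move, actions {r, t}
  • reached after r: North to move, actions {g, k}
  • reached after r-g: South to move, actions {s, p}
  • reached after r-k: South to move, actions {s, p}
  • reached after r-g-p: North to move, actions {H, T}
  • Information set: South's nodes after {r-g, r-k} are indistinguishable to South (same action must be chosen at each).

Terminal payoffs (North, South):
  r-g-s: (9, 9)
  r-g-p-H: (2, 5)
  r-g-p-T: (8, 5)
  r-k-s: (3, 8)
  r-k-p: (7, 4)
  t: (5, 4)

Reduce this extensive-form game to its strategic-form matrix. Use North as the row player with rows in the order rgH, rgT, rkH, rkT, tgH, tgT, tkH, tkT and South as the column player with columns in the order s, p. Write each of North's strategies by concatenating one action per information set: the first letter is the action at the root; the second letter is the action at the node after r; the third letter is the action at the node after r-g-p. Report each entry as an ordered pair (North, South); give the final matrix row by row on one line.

            s        p
 rgH    (9,9)    (2,5)
 rgT    (9,9)    (8,5)
 rkH    (3,8)    (7,4)
 rkT    (3,8)    (7,4)
 tgH    (5,4)    (5,4)
 tgT    (5,4)    (5,4)
 tkH    (5,4)    (5,4)
 tkT    (5,4)    (5,4)

rgH: (9,9) (2,5) | rgT: (9,9) (8,5) | rkH: (3,8) (7,4) | rkT: (3,8) (7,4) | tgH: (5,4) (5,4) | tgT: (5,4) (5,4) | tkH: (5,4) (5,4) | tkT: (5,4) (5,4)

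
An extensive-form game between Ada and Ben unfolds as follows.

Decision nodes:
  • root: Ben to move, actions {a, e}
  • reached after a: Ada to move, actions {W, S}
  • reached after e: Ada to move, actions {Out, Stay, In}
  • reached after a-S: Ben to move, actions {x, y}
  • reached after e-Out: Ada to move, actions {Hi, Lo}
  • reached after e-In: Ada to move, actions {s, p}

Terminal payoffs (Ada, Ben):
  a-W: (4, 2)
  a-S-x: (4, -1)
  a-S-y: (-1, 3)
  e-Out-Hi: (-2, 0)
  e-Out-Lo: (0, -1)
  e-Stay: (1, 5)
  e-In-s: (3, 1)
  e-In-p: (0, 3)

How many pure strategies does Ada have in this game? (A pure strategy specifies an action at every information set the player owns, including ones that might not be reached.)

24

Ada owns the node after a with actions {W, S} — two choices.
Ada owns the node after e with actions {Out, Stay, In} — three choices.
Ada owns the node after e-Out with actions {Hi, Lo} — two choices.
Ada owns the node after e-In with actions {s, p} — two choices.
A pure strategy fixes one action at each information set independently, so the count is the product 2 × 3 × 2 × 2 = 24.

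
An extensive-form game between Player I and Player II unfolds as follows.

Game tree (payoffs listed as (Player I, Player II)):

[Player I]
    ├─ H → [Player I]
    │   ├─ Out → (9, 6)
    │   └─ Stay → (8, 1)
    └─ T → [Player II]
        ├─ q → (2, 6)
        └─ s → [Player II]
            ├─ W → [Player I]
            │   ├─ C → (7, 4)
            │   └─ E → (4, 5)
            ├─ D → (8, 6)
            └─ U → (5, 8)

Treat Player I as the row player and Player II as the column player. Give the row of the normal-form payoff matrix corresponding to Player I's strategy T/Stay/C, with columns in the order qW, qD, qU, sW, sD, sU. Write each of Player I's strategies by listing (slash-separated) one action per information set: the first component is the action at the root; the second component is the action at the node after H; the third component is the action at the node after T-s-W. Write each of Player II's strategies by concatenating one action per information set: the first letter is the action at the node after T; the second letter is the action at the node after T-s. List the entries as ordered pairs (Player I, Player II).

vs qW: Player I plays T → Player II plays q at [T] → (2, 6)
vs qD: Player I plays T → Player II plays q at [T] → (2, 6)
vs qU: Player I plays T → Player II plays q at [T] → (2, 6)
vs sW: Player I plays T → Player II plays s at [T] → Player II plays W at [T-s] → Player I plays C at [T-s-W] → (7, 4)
vs sD: Player I plays T → Player II plays s at [T] → Player II plays D at [T-s] → (8, 6)
vs sU: Player I plays T → Player II plays s at [T] → Player II plays U at [T-s] → (5, 8)

(2,6) (2,6) (2,6) (7,4) (8,6) (5,8)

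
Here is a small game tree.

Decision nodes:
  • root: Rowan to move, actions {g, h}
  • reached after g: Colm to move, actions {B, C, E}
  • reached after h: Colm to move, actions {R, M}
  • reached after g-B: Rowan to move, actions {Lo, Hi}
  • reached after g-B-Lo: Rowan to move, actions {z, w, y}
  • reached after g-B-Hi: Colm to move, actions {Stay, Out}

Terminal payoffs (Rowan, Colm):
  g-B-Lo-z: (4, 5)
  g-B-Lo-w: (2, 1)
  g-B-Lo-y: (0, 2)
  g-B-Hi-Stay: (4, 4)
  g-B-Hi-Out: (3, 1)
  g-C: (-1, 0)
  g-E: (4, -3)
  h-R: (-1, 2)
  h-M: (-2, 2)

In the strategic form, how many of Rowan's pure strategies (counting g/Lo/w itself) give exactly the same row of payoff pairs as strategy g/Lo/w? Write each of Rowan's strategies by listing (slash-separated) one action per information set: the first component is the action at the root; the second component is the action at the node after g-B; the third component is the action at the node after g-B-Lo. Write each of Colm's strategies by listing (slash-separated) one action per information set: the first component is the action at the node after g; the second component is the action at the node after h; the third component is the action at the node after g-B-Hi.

1

Row for g/Lo/w (columns B/R/Stay, B/R/Out, B/M/Stay, B/M/Out, C/R/Stay, C/R/Out, C/M/Stay, C/M/Out, E/R/Stay, E/R/Out, E/M/Stay, E/M/Out): (2,1) (2,1) (2,1) (2,1) (-1,0) (-1,0) (-1,0) (-1,0) (4,-3) (4,-3) (4,-3) (4,-3).
Every one of Rowan's information sets is on the play path for some reply by Colm when Rowan follows g/Lo/w.
Changing the action at any of them therefore changes at least one column, so only g/Lo/w itself gives this row.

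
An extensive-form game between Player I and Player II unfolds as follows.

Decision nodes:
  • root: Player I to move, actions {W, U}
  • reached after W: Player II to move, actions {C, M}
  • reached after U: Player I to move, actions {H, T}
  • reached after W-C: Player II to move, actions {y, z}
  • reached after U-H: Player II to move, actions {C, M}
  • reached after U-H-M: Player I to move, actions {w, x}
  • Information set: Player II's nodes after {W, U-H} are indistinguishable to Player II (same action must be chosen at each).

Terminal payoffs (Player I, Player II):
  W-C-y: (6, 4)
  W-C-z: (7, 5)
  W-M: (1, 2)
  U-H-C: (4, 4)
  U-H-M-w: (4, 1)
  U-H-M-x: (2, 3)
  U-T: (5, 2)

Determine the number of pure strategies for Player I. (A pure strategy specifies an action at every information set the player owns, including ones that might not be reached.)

8

Player I owns the root with actions {W, U} — two choices.
Player I owns the node after U with actions {H, T} — two choices.
Player I owns the node after U-H-M with actions {w, x} — two choices.
A pure strategy fixes one action at each information set independently, so the count is the product 2 × 2 × 2 = 8.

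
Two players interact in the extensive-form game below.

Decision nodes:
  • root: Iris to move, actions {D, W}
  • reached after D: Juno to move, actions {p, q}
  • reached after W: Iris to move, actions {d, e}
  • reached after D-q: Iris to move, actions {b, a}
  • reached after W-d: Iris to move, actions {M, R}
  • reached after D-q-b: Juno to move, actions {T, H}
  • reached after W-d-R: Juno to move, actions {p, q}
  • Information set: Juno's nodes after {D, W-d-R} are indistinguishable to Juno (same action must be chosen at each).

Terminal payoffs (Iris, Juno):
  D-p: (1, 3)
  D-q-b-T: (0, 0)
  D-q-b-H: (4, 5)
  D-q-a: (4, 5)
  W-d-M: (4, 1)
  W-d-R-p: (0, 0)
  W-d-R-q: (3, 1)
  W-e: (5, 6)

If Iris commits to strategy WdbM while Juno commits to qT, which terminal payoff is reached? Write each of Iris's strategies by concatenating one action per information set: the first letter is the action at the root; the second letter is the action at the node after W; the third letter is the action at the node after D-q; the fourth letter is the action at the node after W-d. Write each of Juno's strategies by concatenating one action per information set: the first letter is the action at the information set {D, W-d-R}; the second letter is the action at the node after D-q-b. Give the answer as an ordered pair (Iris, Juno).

Trace the play path from the root:
  Iris plays W
  Iris plays d at [W]
  Iris plays M at [W-d]
→ terminal payoff (4, 1).
(Iris's choice at the node after D-q is never reached on this path, so it doesn't affect the outcome.)

(4, 1)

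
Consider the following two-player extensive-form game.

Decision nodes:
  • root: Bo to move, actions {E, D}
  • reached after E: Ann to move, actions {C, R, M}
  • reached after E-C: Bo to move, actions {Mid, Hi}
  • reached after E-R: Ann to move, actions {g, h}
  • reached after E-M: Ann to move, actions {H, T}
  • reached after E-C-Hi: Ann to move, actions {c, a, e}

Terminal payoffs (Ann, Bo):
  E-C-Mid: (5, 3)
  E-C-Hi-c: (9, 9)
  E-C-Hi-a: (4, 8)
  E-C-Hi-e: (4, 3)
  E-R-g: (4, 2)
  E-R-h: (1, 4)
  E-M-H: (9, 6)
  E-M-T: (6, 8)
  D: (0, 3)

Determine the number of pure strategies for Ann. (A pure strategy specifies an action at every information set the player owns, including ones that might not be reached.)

36

Ann owns the node after E with actions {C, R, M} — three choices.
Ann owns the node after E-R with actions {g, h} — two choices.
Ann owns the node after E-M with actions {H, T} — two choices.
Ann owns the node after E-C-Hi with actions {c, a, e} — three choices.
A pure strategy fixes one action at each information set independently, so the count is the product 3 × 2 × 2 × 3 = 36.
(For reference, Bo has 4 pure strategies, giving a 36×4 normal-form matrix.)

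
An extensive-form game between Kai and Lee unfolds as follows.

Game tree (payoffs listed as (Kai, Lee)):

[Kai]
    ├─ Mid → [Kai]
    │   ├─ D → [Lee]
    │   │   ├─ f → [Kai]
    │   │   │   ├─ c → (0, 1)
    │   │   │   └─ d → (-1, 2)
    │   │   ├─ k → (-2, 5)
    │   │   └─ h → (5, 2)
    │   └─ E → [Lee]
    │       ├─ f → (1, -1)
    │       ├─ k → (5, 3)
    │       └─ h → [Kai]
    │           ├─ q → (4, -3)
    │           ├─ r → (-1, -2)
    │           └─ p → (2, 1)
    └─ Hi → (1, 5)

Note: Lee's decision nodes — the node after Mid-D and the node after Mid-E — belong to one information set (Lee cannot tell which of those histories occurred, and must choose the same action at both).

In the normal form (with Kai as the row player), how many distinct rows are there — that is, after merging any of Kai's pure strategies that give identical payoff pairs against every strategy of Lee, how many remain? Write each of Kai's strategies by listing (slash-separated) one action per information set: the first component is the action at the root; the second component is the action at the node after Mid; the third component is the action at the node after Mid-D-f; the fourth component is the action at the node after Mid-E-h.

6

Kai has 24 pure strategies: Mid/D/c/q, Mid/D/c/r, Mid/D/c/p, Mid/D/d/q, Mid/D/d/r, Mid/D/d/p, Mid/E/c/q, Mid/E/c/r, Mid/E/c/p, Mid/E/d/q, Mid/E/d/r, Mid/E/d/p, Hi/D/c/q, Hi/D/c/r, Hi/D/c/p, Hi/D/d/q, Hi/D/d/r, Hi/D/d/p, Hi/E/c/q, Hi/E/c/r, Hi/E/c/p, Hi/E/d/q, Hi/E/d/r, Hi/E/d/p. Columns: f, k, h.
{Mid/D/c/q, Mid/D/c/r, Mid/D/c/p} → row (0,1) (-2,5) (5,2)
{Mid/D/d/q, Mid/D/d/r, Mid/D/d/p} → row (-1,2) (-2,5) (5,2)
{Mid/E/c/q, Mid/E/d/q} → row (1,-1) (5,3) (4,-3)
{Mid/E/c/r, Mid/E/d/r} → row (1,-1) (5,3) (-1,-2)
{Mid/E/c/p, Mid/E/d/p} → row (1,-1) (5,3) (2,1)
{Hi/D/c/q, Hi/D/c/r, Hi/D/c/p, Hi/D/d/q, Hi/D/d/r, Hi/D/d/p, Hi/E/c/q, Hi/E/c/r, Hi/E/c/p, Hi/E/d/q, Hi/E/d/r, Hi/E/d/p} → row (1,5) (1,5) (1,5)
That's 6 distinct rows out of 24 strategies.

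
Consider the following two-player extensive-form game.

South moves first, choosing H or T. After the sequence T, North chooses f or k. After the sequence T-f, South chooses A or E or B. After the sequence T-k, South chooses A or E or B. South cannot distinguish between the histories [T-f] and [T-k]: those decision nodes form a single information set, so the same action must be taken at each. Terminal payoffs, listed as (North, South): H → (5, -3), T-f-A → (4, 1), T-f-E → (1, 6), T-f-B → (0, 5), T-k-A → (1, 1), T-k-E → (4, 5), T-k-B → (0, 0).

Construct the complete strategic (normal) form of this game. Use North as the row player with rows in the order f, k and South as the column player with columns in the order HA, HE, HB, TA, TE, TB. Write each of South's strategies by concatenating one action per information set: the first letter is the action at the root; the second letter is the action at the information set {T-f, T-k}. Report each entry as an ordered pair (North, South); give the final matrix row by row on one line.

f: (5,-3) (5,-3) (5,-3) (4,1) (1,6) (0,5) | k: (5,-3) (5,-3) (5,-3) (1,1) (4,5) (0,0)

           HA       HE       HB       TA       TE       TB
   f   (5,-3)   (5,-3)   (5,-3)    (4,1)    (1,6)    (0,5)
   k   (5,-3)   (5,-3)   (5,-3)    (1,1)    (4,5)    (0,0)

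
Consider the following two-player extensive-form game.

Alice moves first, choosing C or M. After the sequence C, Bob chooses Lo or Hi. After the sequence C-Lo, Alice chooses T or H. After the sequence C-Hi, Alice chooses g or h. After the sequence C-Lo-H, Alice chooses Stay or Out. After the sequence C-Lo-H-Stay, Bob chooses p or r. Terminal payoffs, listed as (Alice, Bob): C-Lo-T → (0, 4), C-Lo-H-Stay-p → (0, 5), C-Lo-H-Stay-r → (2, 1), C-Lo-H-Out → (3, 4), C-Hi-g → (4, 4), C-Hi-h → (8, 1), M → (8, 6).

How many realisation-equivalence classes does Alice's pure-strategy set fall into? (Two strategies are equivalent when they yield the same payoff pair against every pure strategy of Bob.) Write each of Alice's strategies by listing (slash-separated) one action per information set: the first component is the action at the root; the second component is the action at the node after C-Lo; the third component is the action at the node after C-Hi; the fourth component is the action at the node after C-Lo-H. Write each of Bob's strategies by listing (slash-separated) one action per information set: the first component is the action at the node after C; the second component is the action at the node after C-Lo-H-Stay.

7

Alice has 16 pure strategies: C/T/g/Stay, C/T/g/Out, C/T/h/Stay, C/T/h/Out, C/H/g/Stay, C/H/g/Out, C/H/h/Stay, C/H/h/Out, M/T/g/Stay, M/T/g/Out, M/T/h/Stay, M/T/h/Out, M/H/g/Stay, M/H/g/Out, M/H/h/Stay, M/H/h/Out. Columns: Lo/p, Lo/r, Hi/p, Hi/r.
{C/T/g/Stay, C/T/g/Out} → row (0,4) (0,4) (4,4) (4,4)
{C/T/h/Stay, C/T/h/Out} → row (0,4) (0,4) (8,1) (8,1)
{C/H/g/Stay} → row (0,5) (2,1) (4,4) (4,4)
{C/H/g/Out} → row (3,4) (3,4) (4,4) (4,4)
{C/H/h/Stay} → row (0,5) (2,1) (8,1) (8,1)
{C/H/h/Out} → row (3,4) (3,4) (8,1) (8,1)
{M/T/g/Stay, M/T/g/Out, M/T/h/Stay, M/T/h/Out, M/H/g/Stay, M/H/g/Out, M/H/h/Stay, M/H/h/Out} → row (8,6) (8,6) (8,6) (8,6)
That's 7 distinct rows out of 16 strategies.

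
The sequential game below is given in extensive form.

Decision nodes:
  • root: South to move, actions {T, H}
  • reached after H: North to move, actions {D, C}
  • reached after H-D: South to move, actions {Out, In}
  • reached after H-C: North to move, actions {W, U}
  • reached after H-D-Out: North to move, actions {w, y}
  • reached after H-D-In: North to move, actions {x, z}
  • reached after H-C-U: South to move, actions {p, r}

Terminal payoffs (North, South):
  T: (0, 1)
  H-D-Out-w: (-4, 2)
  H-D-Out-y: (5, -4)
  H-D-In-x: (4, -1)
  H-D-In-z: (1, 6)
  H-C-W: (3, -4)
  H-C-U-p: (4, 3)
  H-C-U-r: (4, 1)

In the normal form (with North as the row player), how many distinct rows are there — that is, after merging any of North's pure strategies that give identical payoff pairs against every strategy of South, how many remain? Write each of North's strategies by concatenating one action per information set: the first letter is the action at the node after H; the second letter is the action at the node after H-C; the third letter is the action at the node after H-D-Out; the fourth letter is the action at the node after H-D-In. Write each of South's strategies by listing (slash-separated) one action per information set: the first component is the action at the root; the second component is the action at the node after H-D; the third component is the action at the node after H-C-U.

6

North has 16 pure strategies: DWwx, DWwz, DWyx, DWyz, DUwx, DUwz, DUyx, DUyz, CWwx, CWwz, CWyx, CWyz, CUwx, CUwz, CUyx, CUyz. Columns: T/Out/p, T/Out/r, T/In/p, T/In/r, H/Out/p, H/Out/r, H/In/p, H/In/r.
{DWwx, DUwx} → row (0,1) (0,1) (0,1) (0,1) (-4,2) (-4,2) (4,-1) (4,-1)
{DWwz, DUwz} → row (0,1) (0,1) (0,1) (0,1) (-4,2) (-4,2) (1,6) (1,6)
{DWyx, DUyx} → row (0,1) (0,1) (0,1) (0,1) (5,-4) (5,-4) (4,-1) (4,-1)
{DWyz, DUyz} → row (0,1) (0,1) (0,1) (0,1) (5,-4) (5,-4) (1,6) (1,6)
{CWwx, CWwz, CWyx, CWyz} → row (0,1) (0,1) (0,1) (0,1) (3,-4) (3,-4) (3,-4) (3,-4)
{CUwx, CUwz, CUyx, CUyz} → row (0,1) (0,1) (0,1) (0,1) (4,3) (4,1) (4,3) (4,1)
That's 6 distinct rows out of 16 strategies.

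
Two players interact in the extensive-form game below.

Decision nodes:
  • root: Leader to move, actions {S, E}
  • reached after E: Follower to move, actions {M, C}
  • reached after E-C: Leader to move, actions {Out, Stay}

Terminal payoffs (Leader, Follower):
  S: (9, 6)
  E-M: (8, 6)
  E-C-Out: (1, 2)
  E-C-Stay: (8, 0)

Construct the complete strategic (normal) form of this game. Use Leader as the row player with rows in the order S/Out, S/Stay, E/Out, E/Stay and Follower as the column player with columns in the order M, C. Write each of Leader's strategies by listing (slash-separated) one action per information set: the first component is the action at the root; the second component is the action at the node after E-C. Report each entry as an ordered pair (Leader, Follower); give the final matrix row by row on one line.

              M        C
 S/Out    (9,6)    (9,6)
S/Stay    (9,6)    (9,6)
 E/Out    (8,6)    (1,2)
E/Stay    (8,6)    (8,0)

S/Out: (9,6) (9,6) | S/Stay: (9,6) (9,6) | E/Out: (8,6) (1,2) | E/Stay: (8,6) (8,0)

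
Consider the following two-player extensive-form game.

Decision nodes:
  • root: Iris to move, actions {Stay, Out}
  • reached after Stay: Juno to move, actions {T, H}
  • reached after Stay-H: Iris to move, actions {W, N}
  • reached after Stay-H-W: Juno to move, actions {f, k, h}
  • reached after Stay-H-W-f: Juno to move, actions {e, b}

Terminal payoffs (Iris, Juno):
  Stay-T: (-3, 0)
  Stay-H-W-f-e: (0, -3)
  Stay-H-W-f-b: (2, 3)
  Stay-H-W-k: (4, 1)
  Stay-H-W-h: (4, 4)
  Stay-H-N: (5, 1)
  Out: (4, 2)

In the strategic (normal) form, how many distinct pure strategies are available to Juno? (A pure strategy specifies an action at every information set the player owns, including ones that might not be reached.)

12

Juno owns the node after Stay with actions {T, H} — two choices.
Juno owns the node after Stay-H-W with actions {f, k, h} — three choices.
Juno owns the node after Stay-H-W-f with actions {e, b} — two choices.
A pure strategy fixes one action at each information set independently, so the count is the product 2 × 3 × 2 = 12.
(For reference, Iris has 4 pure strategies, giving a 12×4 normal-form matrix.)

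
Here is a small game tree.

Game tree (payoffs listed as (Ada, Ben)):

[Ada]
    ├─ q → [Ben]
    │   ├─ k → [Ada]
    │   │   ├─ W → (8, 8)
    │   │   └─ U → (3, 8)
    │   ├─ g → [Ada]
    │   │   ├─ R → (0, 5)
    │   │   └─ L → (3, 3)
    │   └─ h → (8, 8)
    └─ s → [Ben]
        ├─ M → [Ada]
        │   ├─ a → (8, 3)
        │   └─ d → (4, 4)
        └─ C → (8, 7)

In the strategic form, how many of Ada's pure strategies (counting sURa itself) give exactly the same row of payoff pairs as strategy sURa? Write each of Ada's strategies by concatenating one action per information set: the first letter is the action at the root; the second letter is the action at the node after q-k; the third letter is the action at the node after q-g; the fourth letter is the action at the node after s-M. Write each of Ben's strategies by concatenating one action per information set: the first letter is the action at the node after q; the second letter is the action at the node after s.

4

Row for sURa (columns kM, kC, gM, gC, hM, hC): (8,3) (8,7) (8,3) (8,7) (8,3) (8,7).
Under sURa, Ada's choice at the node after q-k and at the node after q-g can never be reached regardless of what Ben does, so varying those choices leaves every outcome unchanged.
Holding the reachable choices fixed and varying the unreachable ones freely already gives 2 × 2 = 4 equivalent strategies.
No other strategy reproduces this row, so those 4 are the full class: sWRa, sWLa, sURa, sULa.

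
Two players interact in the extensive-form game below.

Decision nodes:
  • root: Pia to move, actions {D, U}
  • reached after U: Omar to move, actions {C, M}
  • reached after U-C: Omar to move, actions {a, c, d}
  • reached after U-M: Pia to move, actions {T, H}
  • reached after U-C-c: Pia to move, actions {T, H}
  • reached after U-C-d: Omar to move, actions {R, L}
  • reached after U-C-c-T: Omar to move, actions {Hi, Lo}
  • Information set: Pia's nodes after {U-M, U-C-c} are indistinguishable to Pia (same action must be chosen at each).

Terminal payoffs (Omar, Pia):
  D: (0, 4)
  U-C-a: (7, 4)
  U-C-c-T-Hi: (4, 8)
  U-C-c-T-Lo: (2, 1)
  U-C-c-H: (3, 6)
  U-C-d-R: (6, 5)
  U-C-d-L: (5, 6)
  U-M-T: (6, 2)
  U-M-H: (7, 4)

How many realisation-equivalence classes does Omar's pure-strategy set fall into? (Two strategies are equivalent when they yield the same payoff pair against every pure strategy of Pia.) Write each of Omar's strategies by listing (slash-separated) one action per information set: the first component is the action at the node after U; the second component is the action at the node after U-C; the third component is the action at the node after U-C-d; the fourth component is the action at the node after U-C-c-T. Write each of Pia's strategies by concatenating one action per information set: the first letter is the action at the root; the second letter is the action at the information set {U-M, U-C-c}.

6

Omar has 24 pure strategies: C/a/R/Hi, C/a/R/Lo, C/a/L/Hi, C/a/L/Lo, C/c/R/Hi, C/c/R/Lo, C/c/L/Hi, C/c/L/Lo, C/d/R/Hi, C/d/R/Lo, C/d/L/Hi, C/d/L/Lo, M/a/R/Hi, M/a/R/Lo, M/a/L/Hi, M/a/L/Lo, M/c/R/Hi, M/c/R/Lo, M/c/L/Hi, M/c/L/Lo, M/d/R/Hi, M/d/R/Lo, M/d/L/Hi, M/d/L/Lo. Columns: DT, DH, UT, UH.
{C/a/R/Hi, C/a/R/Lo, C/a/L/Hi, C/a/L/Lo} → row (0,4) (0,4) (7,4) (7,4)
{C/c/R/Hi, C/c/L/Hi} → row (0,4) (0,4) (4,8) (3,6)
{C/c/R/Lo, C/c/L/Lo} → row (0,4) (0,4) (2,1) (3,6)
{C/d/R/Hi, C/d/R/Lo} → row (0,4) (0,4) (6,5) (6,5)
{C/d/L/Hi, C/d/L/Lo} → row (0,4) (0,4) (5,6) (5,6)
{M/a/R/Hi, M/a/R/Lo, M/a/L/Hi, M/a/L/Lo, M/c/R/Hi, M/c/R/Lo, M/c/L/Hi, M/c/L/Lo, M/d/R/Hi, M/d/R/Lo, M/d/L/Hi, M/d/L/Lo} → row (0,4) (0,4) (6,2) (7,4)
That's 6 distinct rows out of 24 strategies.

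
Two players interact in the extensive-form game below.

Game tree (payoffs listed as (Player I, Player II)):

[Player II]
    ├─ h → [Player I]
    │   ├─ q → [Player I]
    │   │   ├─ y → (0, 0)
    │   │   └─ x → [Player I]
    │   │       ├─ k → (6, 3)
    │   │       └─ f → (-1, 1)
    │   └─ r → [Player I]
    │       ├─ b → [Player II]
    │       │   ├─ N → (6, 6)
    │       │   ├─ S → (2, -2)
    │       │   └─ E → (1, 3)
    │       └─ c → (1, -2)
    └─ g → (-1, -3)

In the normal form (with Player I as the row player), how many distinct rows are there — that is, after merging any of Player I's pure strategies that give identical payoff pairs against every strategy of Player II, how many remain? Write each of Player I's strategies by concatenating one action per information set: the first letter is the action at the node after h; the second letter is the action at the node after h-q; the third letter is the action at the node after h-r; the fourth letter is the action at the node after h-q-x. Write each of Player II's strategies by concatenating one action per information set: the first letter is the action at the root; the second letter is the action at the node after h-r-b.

Player I has 16 pure strategies: qybk, qybf, qyck, qycf, qxbk, qxbf, qxck, qxcf, rybk, rybf, ryck, rycf, rxbk, rxbf, rxck, rxcf. Columns: hN, hS, hE, gN, gS, gE.
{qybk, qybf, qyck, qycf} → row (0,0) (0,0) (0,0) (-1,-3) (-1,-3) (-1,-3)
{qxbk, qxck} → row (6,3) (6,3) (6,3) (-1,-3) (-1,-3) (-1,-3)
{qxbf, qxcf} → row (-1,1) (-1,1) (-1,1) (-1,-3) (-1,-3) (-1,-3)
{rybk, rybf, rxbk, rxbf} → row (6,6) (2,-2) (1,3) (-1,-3) (-1,-3) (-1,-3)
{ryck, rycf, rxck, rxcf} → row (1,-2) (1,-2) (1,-2) (-1,-3) (-1,-3) (-1,-3)
That's 5 distinct rows out of 16 strategies.

5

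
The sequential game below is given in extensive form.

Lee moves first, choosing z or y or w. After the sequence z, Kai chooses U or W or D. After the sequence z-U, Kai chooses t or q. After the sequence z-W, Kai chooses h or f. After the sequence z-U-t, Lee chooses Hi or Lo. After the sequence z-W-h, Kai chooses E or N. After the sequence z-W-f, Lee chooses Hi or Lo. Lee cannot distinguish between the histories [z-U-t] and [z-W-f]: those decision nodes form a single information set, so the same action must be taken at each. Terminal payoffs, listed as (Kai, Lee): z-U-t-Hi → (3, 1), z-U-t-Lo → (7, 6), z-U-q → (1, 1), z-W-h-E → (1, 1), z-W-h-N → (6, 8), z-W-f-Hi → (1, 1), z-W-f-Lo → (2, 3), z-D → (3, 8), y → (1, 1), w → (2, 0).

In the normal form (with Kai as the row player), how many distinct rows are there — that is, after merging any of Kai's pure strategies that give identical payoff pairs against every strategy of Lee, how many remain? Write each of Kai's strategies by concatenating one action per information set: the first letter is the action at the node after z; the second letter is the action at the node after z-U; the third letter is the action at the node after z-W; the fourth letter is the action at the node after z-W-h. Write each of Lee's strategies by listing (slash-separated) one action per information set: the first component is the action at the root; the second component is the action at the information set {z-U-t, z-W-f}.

5

Kai has 24 pure strategies: UthE, UthN, UtfE, UtfN, UqhE, UqhN, UqfE, UqfN, WthE, WthN, WtfE, WtfN, WqhE, WqhN, WqfE, WqfN, DthE, DthN, DtfE, DtfN, DqhE, DqhN, DqfE, DqfN. Columns: z/Hi, z/Lo, y/Hi, y/Lo, w/Hi, w/Lo.
{UthE, UthN, UtfE, UtfN} → row (3,1) (7,6) (1,1) (1,1) (2,0) (2,0)
{UqhE, UqhN, UqfE, UqfN, WthE, WqhE} → row (1,1) (1,1) (1,1) (1,1) (2,0) (2,0)
{WthN, WqhN} → row (6,8) (6,8) (1,1) (1,1) (2,0) (2,0)
{WtfE, WtfN, WqfE, WqfN} → row (1,1) (2,3) (1,1) (1,1) (2,0) (2,0)
{DthE, DthN, DtfE, DtfN, DqhE, DqhN, DqfE, DqfN} → row (3,8) (3,8) (1,1) (1,1) (2,0) (2,0)
That's 5 distinct rows out of 24 strategies.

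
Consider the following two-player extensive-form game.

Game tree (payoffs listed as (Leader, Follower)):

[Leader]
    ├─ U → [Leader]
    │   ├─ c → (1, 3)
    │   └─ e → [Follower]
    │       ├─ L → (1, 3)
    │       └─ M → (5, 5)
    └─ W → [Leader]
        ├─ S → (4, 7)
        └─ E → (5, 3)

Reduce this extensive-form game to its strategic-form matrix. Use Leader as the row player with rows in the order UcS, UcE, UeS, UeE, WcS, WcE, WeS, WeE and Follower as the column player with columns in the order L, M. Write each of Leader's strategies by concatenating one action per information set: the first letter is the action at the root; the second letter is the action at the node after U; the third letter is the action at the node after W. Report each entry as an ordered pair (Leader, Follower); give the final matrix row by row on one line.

Row UcS: L→(1,3), M→(1,3)
Row UcE: L→(1,3), M→(1,3)
Row UeS: L→(1,3), M→(5,5)
Row UeE: L→(1,3), M→(5,5)
Row WcS: L→(4,7), M→(4,7)
Row WcE: L→(5,3), M→(5,3)
Row WeS: L→(4,7), M→(4,7)
Row WeE: L→(5,3), M→(5,3)

UcS: (1,3) (1,3) | UcE: (1,3) (1,3) | UeS: (1,3) (5,5) | UeE: (1,3) (5,5) | WcS: (4,7) (4,7) | WcE: (5,3) (5,3) | WeS: (4,7) (4,7) | WeE: (5,3) (5,3)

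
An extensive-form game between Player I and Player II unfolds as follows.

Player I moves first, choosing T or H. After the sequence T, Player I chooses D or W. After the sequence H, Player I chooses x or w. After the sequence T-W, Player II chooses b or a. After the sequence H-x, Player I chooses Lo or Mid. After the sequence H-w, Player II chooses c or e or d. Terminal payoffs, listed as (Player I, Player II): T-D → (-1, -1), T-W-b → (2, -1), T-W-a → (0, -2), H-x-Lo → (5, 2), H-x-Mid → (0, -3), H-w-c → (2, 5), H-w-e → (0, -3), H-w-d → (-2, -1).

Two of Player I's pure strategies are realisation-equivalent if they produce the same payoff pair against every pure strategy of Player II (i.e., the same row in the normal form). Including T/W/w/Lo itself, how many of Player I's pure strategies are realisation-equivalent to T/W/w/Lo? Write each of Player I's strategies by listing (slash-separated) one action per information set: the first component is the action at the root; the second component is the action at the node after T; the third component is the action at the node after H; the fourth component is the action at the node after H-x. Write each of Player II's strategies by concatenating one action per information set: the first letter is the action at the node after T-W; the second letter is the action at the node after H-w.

Row for T/W/w/Lo (columns bc, be, bd, ac, ae, ad): (2,-1) (2,-1) (2,-1) (0,-2) (0,-2) (0,-2).
Under T/W/w/Lo, Player I's choice at the node after H and at the node after H-x can never be reached regardless of what Player II does, so varying those choices leaves every outcome unchanged.
Holding the reachable choices fixed and varying the unreachable ones freely already gives 2 × 2 = 4 equivalent strategies.
No other strategy reproduces this row, so those 4 are the full class: T/W/x/Lo, T/W/x/Mid, T/W/w/Lo, T/W/w/Mid.

4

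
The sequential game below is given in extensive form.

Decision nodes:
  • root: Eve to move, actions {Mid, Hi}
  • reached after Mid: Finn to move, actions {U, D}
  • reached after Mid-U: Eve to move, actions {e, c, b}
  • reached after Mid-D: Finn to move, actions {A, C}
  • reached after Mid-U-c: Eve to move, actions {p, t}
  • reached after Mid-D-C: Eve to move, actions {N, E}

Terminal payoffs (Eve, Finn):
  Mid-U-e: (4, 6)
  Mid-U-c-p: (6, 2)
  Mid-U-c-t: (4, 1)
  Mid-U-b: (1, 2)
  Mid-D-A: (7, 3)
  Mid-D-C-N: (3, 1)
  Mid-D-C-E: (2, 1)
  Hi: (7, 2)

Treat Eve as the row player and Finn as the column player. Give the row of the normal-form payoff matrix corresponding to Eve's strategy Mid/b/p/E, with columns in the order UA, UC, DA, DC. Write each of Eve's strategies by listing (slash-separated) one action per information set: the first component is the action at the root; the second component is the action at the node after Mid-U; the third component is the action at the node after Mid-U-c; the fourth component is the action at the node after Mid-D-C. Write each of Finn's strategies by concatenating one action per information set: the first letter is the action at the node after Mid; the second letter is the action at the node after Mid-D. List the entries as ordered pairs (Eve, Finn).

(1,2) (1,2) (7,3) (2,1)

vs UA: Eve plays Mid → Finn plays U at [Mid] → Eve plays b at [Mid-U] → (1, 2)
vs UC: Eve plays Mid → Finn plays U at [Mid] → Eve plays b at [Mid-U] → (1, 2)
vs DA: Eve plays Mid → Finn plays D at [Mid] → Finn plays A at [Mid-D] → (7, 3)
vs DC: Eve plays Mid → Finn plays D at [Mid] → Finn plays C at [Mid-D] → Eve plays E at [Mid-D-C] → (2, 1)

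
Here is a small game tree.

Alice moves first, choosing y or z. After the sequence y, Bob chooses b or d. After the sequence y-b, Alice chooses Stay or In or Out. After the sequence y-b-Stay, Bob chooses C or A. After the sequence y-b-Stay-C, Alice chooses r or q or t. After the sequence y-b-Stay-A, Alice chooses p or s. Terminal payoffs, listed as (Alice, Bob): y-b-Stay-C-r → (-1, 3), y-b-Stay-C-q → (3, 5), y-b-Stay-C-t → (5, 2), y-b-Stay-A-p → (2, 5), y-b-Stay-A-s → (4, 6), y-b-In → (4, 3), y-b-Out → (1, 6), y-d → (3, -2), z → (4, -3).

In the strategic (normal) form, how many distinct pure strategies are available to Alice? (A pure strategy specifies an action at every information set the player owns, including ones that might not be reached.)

36

Alice owns the root with actions {y, z} — two choices.
Alice owns the node after y-b with actions {Stay, In, Out} — three choices.
Alice owns the node after y-b-Stay-C with actions {r, q, t} — three choices.
Alice owns the node after y-b-Stay-A with actions {p, s} — two choices.
A pure strategy fixes one action at each information set independently, so the count is the product 2 × 3 × 3 × 2 = 36.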